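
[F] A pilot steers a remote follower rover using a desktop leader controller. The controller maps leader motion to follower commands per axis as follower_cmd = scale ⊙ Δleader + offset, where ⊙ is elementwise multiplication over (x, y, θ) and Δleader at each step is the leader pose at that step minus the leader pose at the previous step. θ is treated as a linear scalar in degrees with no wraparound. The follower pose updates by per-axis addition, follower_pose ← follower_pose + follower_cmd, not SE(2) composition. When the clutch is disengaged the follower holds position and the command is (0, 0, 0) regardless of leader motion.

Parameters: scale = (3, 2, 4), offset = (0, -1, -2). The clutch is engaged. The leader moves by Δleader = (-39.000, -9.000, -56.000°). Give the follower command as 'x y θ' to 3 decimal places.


axis x: 3·-39.000 + 0 = -117.000
axis y: 2·-9.000 + -1 = -19.000
axis θ: 4·-56.000 + -2 = -226.000

-117.000 -19.000 -226.000


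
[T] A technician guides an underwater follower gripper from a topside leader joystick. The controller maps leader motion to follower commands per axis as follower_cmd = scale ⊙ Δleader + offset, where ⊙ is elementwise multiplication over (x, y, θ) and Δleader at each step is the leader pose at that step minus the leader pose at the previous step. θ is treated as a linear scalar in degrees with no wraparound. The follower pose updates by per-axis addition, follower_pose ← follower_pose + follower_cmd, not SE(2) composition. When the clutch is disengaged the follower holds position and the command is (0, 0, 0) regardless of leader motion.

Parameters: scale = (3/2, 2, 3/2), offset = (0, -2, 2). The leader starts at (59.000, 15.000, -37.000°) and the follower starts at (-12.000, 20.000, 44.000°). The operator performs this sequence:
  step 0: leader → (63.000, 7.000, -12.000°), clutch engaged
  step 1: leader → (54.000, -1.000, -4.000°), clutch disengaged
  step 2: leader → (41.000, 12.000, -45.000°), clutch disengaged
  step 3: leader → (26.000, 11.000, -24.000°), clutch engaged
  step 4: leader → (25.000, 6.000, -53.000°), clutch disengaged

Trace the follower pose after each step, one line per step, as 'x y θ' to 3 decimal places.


-6.000 2.000 83.500
-6.000 2.000 83.500
-6.000 2.000 83.500
-28.500 -2.000 117.000
-28.500 -2.000 117.000

step 0: Δleader=(4.000, -8.000, 25.000°), engaged; cmd=(6.000, -18.000, 39.500°) → follower=(-6.000, 2.000, 83.500°)
step 1: Δleader=(-9.000, -8.000, 8.000°), disengaged; cmd=(0,0,0) → follower holds at (-6.000, 2.000, 83.500°)
step 2: Δleader=(-13.000, 13.000, -41.000°), disengaged; cmd=(0,0,0) → follower holds at (-6.000, 2.000, 83.500°)
step 3: Δleader=(-15.000, -1.000, 21.000°), engaged; cmd=(-22.500, -4.000, 33.500°) → follower=(-28.500, -2.000, 117.000°)
step 4: Δleader=(-1.000, -5.000, -29.000°), disengaged; cmd=(0,0,0) → follower holds at (-28.500, -2.000, 117.000°)


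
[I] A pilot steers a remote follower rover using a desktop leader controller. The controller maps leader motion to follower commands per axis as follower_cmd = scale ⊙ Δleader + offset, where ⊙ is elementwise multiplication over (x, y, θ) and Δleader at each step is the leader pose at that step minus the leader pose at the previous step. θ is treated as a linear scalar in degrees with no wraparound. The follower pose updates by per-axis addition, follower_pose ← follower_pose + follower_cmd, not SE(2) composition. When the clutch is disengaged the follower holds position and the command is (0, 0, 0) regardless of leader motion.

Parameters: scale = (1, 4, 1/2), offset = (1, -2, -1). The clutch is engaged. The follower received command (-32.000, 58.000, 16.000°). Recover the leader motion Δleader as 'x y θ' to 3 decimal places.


axis x: (-32.000 − 1) / (1) = -33.000
axis y: (58.000 − -2) / (4) = 15.000
axis θ: (16.000 − -1) / (1/2) = 34.000

-33.000 15.000 34.000


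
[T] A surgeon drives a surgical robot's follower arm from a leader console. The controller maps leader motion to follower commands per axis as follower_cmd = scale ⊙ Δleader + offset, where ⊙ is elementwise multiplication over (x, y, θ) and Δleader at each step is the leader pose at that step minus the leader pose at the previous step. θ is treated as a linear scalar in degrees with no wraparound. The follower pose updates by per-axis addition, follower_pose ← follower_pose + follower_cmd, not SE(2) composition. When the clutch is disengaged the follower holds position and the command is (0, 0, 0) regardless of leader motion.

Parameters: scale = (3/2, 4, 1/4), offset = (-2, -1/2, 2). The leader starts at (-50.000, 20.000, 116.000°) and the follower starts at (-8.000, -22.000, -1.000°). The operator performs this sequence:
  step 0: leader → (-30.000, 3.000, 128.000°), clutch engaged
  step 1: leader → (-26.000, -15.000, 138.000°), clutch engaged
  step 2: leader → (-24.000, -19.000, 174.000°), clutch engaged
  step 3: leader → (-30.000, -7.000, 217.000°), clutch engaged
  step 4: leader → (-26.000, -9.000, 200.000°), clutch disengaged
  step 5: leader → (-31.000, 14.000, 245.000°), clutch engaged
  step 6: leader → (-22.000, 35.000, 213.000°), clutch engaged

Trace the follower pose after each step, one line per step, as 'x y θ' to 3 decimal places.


20.000 -90.500 4.000
24.000 -163.000 8.500
25.000 -179.500 19.500
14.000 -132.000 32.250
14.000 -132.000 32.250
4.500 -40.500 45.500
16.000 43.000 39.500

step 0: Δleader=(20.000, -17.000, 12.000°), engaged; cmd=(28.000, -68.500, 5.000°) → follower=(20.000, -90.500, 4.000°)
step 1: Δleader=(4.000, -18.000, 10.000°), engaged; cmd=(4.000, -72.500, 4.500°) → follower=(24.000, -163.000, 8.500°)
step 2: Δleader=(2.000, -4.000, 36.000°), engaged; cmd=(1.000, -16.500, 11.000°) → follower=(25.000, -179.500, 19.500°)
step 3: Δleader=(-6.000, 12.000, 43.000°), engaged; cmd=(-11.000, 47.500, 12.750°) → follower=(14.000, -132.000, 32.250°)
step 4: Δleader=(4.000, -2.000, -17.000°), disengaged; cmd=(0,0,0) → follower holds at (14.000, -132.000, 32.250°)
step 5: Δleader=(-5.000, 23.000, 45.000°), engaged; cmd=(-9.500, 91.500, 13.250°) → follower=(4.500, -40.500, 45.500°)
step 6: Δleader=(9.000, 21.000, -32.000°), engaged; cmd=(11.500, 83.500, -6.000°) → follower=(16.000, 43.000, 39.500°)


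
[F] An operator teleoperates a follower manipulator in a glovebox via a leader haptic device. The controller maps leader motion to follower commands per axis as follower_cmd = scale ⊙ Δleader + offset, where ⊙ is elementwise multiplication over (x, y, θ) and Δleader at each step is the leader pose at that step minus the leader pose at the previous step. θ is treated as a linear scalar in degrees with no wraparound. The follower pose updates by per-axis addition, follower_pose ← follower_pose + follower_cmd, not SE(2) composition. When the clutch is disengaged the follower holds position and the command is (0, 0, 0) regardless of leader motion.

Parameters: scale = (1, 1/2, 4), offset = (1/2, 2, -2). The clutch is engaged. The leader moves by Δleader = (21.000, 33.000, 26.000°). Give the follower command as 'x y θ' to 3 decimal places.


21.500 18.500 102.000

axis x: 1·21.000 + 1/2 = 21.500
axis y: 1/2·33.000 + 2 = 18.500
axis θ: 4·26.000 + -2 = 102.000


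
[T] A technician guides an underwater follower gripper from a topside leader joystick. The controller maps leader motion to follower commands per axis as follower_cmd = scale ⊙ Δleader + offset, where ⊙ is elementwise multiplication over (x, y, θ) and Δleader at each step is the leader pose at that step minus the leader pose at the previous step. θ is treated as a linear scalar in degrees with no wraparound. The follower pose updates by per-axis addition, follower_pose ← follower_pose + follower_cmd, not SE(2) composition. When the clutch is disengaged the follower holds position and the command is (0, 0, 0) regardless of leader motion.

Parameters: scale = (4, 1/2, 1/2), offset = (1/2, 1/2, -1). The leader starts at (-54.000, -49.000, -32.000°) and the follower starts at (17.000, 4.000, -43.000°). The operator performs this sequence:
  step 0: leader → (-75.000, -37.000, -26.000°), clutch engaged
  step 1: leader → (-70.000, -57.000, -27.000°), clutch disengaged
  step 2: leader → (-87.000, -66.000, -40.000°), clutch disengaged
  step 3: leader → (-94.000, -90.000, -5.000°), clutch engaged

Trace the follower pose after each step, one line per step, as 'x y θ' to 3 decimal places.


-66.500 10.500 -41.000
-66.500 10.500 -41.000
-66.500 10.500 -41.000
-94.000 -1.000 -24.500

step 0: Δleader=(-21.000, 12.000, 6.000°), engaged; cmd=(-83.500, 6.500, 2.000°) → follower=(-66.500, 10.500, -41.000°)
step 1: Δleader=(5.000, -20.000, -1.000°), disengaged; cmd=(0,0,0) → follower holds at (-66.500, 10.500, -41.000°)
step 2: Δleader=(-17.000, -9.000, -13.000°), disengaged; cmd=(0,0,0) → follower holds at (-66.500, 10.500, -41.000°)
step 3: Δleader=(-7.000, -24.000, 35.000°), engaged; cmd=(-27.500, -11.500, 16.500°) → follower=(-94.000, -1.000, -24.500°)


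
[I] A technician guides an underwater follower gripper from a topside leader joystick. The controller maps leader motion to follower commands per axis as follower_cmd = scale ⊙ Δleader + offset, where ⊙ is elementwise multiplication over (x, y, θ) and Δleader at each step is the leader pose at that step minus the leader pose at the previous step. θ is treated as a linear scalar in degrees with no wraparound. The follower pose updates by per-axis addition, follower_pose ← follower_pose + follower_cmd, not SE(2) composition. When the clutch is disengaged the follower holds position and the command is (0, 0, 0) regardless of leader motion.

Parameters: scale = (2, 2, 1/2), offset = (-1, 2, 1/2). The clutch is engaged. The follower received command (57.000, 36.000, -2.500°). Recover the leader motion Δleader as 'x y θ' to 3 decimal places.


axis x: (57.000 − -1) / (2) = 29.000
axis y: (36.000 − 2) / (2) = 17.000
axis θ: (-2.500 − 1/2) / (1/2) = -6.000

29.000 17.000 -6.000


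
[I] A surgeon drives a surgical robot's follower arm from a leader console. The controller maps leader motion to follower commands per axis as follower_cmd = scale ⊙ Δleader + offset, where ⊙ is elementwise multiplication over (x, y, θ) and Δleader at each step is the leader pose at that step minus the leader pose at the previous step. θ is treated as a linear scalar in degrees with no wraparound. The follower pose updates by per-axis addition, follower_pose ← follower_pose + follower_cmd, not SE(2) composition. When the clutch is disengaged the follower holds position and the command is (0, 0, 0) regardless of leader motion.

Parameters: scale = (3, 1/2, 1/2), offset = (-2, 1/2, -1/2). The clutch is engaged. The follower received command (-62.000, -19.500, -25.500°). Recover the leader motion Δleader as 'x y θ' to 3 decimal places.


-20.000 -40.000 -50.000

axis x: (-62.000 − -2) / (3) = -20.000
axis y: (-19.500 − 1/2) / (1/2) = -40.000
axis θ: (-25.500 − -1/2) / (1/2) = -50.000


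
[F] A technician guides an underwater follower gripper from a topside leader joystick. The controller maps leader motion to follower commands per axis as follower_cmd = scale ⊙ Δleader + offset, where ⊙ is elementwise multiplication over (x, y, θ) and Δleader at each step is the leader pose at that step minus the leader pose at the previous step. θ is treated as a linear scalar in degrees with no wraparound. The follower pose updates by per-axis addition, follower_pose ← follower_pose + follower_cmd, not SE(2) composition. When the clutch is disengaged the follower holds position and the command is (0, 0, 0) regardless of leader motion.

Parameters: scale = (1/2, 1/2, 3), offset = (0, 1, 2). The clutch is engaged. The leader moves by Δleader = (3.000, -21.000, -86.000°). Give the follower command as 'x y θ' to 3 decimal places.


1.500 -9.500 -256.000

axis x: 1/2·3.000 + 0 = 1.500
axis y: 1/2·-21.000 + 1 = -9.500
axis θ: 3·-86.000 + 2 = -256.000


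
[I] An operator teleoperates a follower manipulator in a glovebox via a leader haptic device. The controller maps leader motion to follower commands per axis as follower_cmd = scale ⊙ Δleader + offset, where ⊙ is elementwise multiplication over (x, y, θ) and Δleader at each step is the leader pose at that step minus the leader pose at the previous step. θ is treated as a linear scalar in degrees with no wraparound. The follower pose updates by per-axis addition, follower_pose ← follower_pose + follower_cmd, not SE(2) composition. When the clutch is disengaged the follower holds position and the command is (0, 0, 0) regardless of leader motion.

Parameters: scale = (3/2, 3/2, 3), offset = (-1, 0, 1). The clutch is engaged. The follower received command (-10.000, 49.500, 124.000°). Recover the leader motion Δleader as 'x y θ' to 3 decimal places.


-6.000 33.000 41.000

axis x: (-10.000 − -1) / (3/2) = -6.000
axis y: (49.500 − 0) / (3/2) = 33.000
axis θ: (124.000 − 1) / (3) = 41.000


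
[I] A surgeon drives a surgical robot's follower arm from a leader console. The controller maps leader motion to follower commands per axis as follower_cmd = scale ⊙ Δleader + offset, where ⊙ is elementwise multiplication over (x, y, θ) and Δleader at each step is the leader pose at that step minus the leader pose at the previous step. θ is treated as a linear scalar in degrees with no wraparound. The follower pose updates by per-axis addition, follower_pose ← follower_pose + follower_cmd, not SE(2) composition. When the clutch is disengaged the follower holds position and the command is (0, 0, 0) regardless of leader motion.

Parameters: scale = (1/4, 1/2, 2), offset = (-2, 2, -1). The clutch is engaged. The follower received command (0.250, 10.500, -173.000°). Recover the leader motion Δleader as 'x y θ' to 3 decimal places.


9.000 17.000 -86.000

axis x: (0.250 − -2) / (1/4) = 9.000
axis y: (10.500 − 2) / (1/2) = 17.000
axis θ: (-173.000 − -1) / (2) = -86.000


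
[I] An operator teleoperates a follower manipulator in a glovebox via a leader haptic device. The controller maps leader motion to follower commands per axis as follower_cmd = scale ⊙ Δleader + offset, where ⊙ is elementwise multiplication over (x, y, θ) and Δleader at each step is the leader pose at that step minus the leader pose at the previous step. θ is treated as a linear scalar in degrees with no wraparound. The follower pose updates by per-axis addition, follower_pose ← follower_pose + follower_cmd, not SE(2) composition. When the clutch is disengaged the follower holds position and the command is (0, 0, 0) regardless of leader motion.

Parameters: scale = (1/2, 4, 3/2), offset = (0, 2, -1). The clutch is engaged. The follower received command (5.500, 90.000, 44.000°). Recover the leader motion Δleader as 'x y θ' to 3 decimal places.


11.000 22.000 30.000

axis x: (5.500 − 0) / (1/2) = 11.000
axis y: (90.000 − 2) / (4) = 22.000
axis θ: (44.000 − -1) / (3/2) = 30.000


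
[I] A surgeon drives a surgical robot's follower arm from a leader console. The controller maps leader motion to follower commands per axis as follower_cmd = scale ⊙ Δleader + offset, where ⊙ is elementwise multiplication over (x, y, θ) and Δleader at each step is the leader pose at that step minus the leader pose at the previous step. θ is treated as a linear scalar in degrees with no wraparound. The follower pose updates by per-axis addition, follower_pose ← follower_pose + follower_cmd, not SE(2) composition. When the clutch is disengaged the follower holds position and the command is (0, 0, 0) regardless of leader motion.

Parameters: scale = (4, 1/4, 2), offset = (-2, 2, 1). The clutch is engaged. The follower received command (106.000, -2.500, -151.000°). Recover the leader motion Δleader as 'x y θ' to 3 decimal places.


axis x: (106.000 − -2) / (4) = 27.000
axis y: (-2.500 − 2) / (1/4) = -18.000
axis θ: (-151.000 − 1) / (2) = -76.000

27.000 -18.000 -76.000


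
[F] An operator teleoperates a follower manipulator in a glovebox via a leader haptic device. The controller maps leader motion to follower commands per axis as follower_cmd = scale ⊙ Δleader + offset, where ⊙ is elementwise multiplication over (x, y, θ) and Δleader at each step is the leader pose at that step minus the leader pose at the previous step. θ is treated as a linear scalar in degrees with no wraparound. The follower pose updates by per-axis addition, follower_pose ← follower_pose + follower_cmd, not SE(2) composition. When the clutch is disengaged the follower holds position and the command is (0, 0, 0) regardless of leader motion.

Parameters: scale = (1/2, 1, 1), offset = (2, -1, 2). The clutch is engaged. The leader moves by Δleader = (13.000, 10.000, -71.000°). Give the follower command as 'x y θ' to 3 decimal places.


8.500 9.000 -69.000

axis x: 1/2·13.000 + 2 = 8.500
axis y: 1·10.000 + -1 = 9.000
axis θ: 1·-71.000 + 2 = -69.000


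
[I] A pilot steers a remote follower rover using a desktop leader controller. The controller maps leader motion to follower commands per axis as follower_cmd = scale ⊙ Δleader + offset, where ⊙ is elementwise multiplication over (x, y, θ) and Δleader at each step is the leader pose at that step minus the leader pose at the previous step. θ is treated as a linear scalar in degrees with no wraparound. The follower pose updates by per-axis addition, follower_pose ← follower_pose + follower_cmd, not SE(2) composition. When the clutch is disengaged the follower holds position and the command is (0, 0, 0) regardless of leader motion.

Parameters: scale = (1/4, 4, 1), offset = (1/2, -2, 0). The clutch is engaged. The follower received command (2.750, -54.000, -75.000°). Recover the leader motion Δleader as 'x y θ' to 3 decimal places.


9.000 -13.000 -75.000

axis x: (2.750 − 1/2) / (1/4) = 9.000
axis y: (-54.000 − -2) / (4) = -13.000
axis θ: (-75.000 − 0) / (1) = -75.000


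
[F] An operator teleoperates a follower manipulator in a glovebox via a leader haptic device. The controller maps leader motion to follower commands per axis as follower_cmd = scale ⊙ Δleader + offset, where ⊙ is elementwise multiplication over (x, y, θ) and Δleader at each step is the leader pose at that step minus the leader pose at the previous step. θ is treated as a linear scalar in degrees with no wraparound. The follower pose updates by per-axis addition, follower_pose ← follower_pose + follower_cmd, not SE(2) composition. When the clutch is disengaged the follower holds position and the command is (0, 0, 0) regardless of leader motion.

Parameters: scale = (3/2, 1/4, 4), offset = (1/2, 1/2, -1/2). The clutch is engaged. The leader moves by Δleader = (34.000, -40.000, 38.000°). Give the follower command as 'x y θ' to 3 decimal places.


51.500 -9.500 151.500

axis x: 3/2·34.000 + 1/2 = 51.500
axis y: 1/4·-40.000 + 1/2 = -9.500
axis θ: 4·38.000 + -1/2 = 151.500


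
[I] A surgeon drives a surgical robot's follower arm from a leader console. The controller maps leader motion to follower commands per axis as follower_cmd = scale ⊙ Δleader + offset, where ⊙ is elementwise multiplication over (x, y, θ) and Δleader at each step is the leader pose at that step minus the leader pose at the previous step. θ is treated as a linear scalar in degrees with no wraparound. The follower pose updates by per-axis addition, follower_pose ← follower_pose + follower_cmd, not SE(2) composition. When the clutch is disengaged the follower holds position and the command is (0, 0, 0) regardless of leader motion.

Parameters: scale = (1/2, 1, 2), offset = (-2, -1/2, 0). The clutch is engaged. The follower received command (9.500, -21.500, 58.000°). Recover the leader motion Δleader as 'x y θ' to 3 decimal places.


23.000 -21.000 29.000

axis x: (9.500 − -2) / (1/2) = 23.000
axis y: (-21.500 − -1/2) / (1) = -21.000
axis θ: (58.000 − 0) / (2) = 29.000


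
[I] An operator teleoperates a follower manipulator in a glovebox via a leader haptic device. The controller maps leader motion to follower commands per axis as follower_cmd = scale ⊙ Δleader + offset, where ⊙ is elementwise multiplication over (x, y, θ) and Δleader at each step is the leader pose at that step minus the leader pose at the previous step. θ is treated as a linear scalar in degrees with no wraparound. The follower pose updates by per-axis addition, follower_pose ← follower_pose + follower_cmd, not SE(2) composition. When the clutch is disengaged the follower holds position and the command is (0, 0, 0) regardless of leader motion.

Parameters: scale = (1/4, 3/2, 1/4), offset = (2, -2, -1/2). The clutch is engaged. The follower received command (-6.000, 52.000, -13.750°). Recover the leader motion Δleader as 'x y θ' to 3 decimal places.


axis x: (-6.000 − 2) / (1/4) = -32.000
axis y: (52.000 − -2) / (3/2) = 36.000
axis θ: (-13.750 − -1/2) / (1/4) = -53.000

-32.000 36.000 -53.000


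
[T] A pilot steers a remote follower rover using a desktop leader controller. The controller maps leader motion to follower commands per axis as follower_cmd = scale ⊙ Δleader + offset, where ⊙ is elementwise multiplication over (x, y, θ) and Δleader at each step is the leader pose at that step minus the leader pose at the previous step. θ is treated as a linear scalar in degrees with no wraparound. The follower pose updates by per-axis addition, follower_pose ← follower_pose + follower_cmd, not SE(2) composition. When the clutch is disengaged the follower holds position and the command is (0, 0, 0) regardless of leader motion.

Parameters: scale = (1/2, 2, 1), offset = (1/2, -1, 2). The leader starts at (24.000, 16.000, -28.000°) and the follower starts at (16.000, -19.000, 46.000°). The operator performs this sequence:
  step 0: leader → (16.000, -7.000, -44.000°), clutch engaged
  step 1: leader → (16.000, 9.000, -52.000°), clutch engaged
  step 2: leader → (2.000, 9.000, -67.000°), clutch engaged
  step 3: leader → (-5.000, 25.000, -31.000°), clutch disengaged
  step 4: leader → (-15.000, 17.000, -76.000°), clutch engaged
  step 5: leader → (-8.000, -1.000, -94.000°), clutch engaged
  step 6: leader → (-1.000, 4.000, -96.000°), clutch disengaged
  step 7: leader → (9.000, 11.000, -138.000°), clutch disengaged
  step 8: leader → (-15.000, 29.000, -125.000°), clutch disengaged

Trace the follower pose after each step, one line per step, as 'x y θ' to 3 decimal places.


12.500 -66.000 32.000
13.000 -35.000 26.000
6.500 -36.000 13.000
6.500 -36.000 13.000
2.000 -53.000 -30.000
6.000 -90.000 -46.000
6.000 -90.000 -46.000
6.000 -90.000 -46.000
6.000 -90.000 -46.000

step 0: Δleader=(-8.000, -23.000, -16.000°), engaged; cmd=(-3.500, -47.000, -14.000°) → follower=(12.500, -66.000, 32.000°)
step 1: Δleader=(0.000, 16.000, -8.000°), engaged; cmd=(0.500, 31.000, -6.000°) → follower=(13.000, -35.000, 26.000°)
step 2: Δleader=(-14.000, 0.000, -15.000°), engaged; cmd=(-6.500, -1.000, -13.000°) → follower=(6.500, -36.000, 13.000°)
step 3: Δleader=(-7.000, 16.000, 36.000°), disengaged; cmd=(0,0,0) → follower holds at (6.500, -36.000, 13.000°)
step 4: Δleader=(-10.000, -8.000, -45.000°), engaged; cmd=(-4.500, -17.000, -43.000°) → follower=(2.000, -53.000, -30.000°)
step 5: Δleader=(7.000, -18.000, -18.000°), engaged; cmd=(4.000, -37.000, -16.000°) → follower=(6.000, -90.000, -46.000°)
step 6: Δleader=(7.000, 5.000, -2.000°), disengaged; cmd=(0,0,0) → follower holds at (6.000, -90.000, -46.000°)
step 7: Δleader=(10.000, 7.000, -42.000°), disengaged; cmd=(0,0,0) → follower holds at (6.000, -90.000, -46.000°)
step 8: Δleader=(-24.000, 18.000, 13.000°), disengaged; cmd=(0,0,0) → follower holds at (6.000, -90.000, -46.000°)


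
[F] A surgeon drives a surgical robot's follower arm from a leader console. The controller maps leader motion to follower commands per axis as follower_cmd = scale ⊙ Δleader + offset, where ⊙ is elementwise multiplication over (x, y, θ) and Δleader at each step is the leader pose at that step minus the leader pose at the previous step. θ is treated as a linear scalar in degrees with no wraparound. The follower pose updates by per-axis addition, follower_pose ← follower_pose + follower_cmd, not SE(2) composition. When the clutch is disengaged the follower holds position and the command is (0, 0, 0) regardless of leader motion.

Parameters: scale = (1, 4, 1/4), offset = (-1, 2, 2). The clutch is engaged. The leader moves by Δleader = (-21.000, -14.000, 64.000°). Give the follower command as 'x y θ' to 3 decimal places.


-22.000 -54.000 18.000

axis x: 1·-21.000 + -1 = -22.000
axis y: 4·-14.000 + 2 = -54.000
axis θ: 1/4·64.000 + 2 = 18.000


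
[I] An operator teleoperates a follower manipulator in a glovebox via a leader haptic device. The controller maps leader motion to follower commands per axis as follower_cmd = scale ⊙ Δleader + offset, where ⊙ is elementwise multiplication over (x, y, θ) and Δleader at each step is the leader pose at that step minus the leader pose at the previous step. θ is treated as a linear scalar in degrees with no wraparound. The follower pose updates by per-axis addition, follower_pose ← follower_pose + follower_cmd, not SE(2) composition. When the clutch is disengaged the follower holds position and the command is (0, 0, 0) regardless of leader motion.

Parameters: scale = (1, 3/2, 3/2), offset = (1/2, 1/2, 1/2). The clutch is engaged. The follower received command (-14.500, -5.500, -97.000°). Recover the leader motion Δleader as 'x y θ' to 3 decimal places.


axis x: (-14.500 − 1/2) / (1) = -15.000
axis y: (-5.500 − 1/2) / (3/2) = -4.000
axis θ: (-97.000 − 1/2) / (3/2) = -65.000

-15.000 -4.000 -65.000


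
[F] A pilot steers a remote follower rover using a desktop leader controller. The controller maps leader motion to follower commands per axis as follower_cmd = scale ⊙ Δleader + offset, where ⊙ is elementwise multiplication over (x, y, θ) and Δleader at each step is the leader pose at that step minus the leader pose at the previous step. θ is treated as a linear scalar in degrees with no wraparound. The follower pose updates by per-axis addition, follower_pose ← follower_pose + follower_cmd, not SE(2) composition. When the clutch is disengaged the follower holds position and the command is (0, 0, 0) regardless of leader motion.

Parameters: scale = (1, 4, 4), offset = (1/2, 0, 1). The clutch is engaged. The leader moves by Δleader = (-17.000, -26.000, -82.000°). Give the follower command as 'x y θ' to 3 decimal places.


-16.500 -104.000 -327.000

axis x: 1·-17.000 + 1/2 = -16.500
axis y: 4·-26.000 + 0 = -104.000
axis θ: 4·-82.000 + 1 = -327.000


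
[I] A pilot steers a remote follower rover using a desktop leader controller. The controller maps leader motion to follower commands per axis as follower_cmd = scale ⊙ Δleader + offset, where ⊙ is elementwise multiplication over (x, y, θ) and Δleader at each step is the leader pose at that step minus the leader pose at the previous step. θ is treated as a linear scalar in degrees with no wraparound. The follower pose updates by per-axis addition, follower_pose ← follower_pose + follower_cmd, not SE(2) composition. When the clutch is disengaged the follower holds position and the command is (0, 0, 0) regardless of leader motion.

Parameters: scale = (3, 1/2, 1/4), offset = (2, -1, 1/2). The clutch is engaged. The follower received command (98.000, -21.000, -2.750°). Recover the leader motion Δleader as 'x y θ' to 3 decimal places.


32.000 -40.000 -13.000

axis x: (98.000 − 2) / (3) = 32.000
axis y: (-21.000 − -1) / (1/2) = -40.000
axis θ: (-2.750 − 1/2) / (1/4) = -13.000


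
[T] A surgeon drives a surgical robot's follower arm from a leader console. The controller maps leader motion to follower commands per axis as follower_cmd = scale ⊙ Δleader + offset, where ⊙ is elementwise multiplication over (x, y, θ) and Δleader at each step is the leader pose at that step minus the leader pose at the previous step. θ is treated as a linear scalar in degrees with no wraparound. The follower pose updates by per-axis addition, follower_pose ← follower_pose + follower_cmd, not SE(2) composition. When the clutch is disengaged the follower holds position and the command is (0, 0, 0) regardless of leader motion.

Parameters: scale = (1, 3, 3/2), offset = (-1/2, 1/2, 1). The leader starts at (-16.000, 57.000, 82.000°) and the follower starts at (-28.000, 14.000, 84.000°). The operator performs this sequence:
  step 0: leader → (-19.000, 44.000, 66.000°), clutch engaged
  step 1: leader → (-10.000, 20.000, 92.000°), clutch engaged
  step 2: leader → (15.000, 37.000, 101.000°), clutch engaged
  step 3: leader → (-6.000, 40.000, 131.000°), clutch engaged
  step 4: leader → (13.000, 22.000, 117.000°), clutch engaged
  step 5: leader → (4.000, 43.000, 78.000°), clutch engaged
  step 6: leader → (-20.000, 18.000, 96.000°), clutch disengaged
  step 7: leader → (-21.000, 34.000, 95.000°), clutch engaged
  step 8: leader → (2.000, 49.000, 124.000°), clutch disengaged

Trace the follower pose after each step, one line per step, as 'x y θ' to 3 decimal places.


-31.500 -24.500 61.000
-23.000 -96.000 101.000
1.500 -44.500 115.500
-20.000 -35.000 161.500
-1.500 -88.500 141.500
-11.000 -25.000 84.000
-11.000 -25.000 84.000
-12.500 23.500 83.500
-12.500 23.500 83.500

step 0: Δleader=(-3.000, -13.000, -16.000°), engaged; cmd=(-3.500, -38.500, -23.000°) → follower=(-31.500, -24.500, 61.000°)
step 1: Δleader=(9.000, -24.000, 26.000°), engaged; cmd=(8.500, -71.500, 40.000°) → follower=(-23.000, -96.000, 101.000°)
step 2: Δleader=(25.000, 17.000, 9.000°), engaged; cmd=(24.500, 51.500, 14.500°) → follower=(1.500, -44.500, 115.500°)
step 3: Δleader=(-21.000, 3.000, 30.000°), engaged; cmd=(-21.500, 9.500, 46.000°) → follower=(-20.000, -35.000, 161.500°)
step 4: Δleader=(19.000, -18.000, -14.000°), engaged; cmd=(18.500, -53.500, -20.000°) → follower=(-1.500, -88.500, 141.500°)
step 5: Δleader=(-9.000, 21.000, -39.000°), engaged; cmd=(-9.500, 63.500, -57.500°) → follower=(-11.000, -25.000, 84.000°)
step 6: Δleader=(-24.000, -25.000, 18.000°), disengaged; cmd=(0,0,0) → follower holds at (-11.000, -25.000, 84.000°)
step 7: Δleader=(-1.000, 16.000, -1.000°), engaged; cmd=(-1.500, 48.500, -0.500°) → follower=(-12.500, 23.500, 83.500°)
step 8: Δleader=(23.000, 15.000, 29.000°), disengaged; cmd=(0,0,0) → follower holds at (-12.500, 23.500, 83.500°)


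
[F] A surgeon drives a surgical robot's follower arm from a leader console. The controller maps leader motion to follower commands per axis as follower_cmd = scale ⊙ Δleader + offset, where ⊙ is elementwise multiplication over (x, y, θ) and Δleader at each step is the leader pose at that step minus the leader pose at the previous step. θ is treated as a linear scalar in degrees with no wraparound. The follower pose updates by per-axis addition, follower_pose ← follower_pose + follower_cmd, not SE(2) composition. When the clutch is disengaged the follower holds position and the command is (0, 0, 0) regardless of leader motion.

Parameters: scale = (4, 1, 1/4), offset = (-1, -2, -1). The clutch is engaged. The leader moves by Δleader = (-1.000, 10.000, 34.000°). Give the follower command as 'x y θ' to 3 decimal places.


-5.000 8.000 7.500

axis x: 4·-1.000 + -1 = -5.000
axis y: 1·10.000 + -2 = 8.000
axis θ: 1/4·34.000 + -1 = 7.500


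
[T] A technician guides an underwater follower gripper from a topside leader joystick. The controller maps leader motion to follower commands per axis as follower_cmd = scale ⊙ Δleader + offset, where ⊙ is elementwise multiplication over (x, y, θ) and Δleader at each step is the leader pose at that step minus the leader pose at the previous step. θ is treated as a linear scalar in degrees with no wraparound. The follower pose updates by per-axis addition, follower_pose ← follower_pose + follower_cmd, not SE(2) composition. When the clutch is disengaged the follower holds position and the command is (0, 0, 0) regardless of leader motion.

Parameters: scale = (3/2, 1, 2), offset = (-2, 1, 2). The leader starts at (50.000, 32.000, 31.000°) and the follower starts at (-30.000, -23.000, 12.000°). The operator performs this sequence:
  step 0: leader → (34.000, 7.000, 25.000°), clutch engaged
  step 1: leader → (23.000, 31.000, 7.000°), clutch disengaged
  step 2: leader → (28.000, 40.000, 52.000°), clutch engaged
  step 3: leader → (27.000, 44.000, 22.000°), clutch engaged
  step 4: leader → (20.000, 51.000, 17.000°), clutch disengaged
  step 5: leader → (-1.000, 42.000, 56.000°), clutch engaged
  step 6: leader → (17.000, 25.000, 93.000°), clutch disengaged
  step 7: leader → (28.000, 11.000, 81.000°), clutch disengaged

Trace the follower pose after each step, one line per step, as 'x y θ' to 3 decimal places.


step 0: Δleader=(-16.000, -25.000, -6.000°), engaged; cmd=(-26.000, -24.000, -10.000°) → follower=(-56.000, -47.000, 2.000°)
step 1: Δleader=(-11.000, 24.000, -18.000°), disengaged; cmd=(0,0,0) → follower holds at (-56.000, -47.000, 2.000°)
step 2: Δleader=(5.000, 9.000, 45.000°), engaged; cmd=(5.500, 10.000, 92.000°) → follower=(-50.500, -37.000, 94.000°)
step 3: Δleader=(-1.000, 4.000, -30.000°), engaged; cmd=(-3.500, 5.000, -58.000°) → follower=(-54.000, -32.000, 36.000°)
step 4: Δleader=(-7.000, 7.000, -5.000°), disengaged; cmd=(0,0,0) → follower holds at (-54.000, -32.000, 36.000°)
step 5: Δleader=(-21.000, -9.000, 39.000°), engaged; cmd=(-33.500, -8.000, 80.000°) → follower=(-87.500, -40.000, 116.000°)
step 6: Δleader=(18.000, -17.000, 37.000°), disengaged; cmd=(0,0,0) → follower holds at (-87.500, -40.000, 116.000°)
step 7: Δleader=(11.000, -14.000, -12.000°), disengaged; cmd=(0,0,0) → follower holds at (-87.500, -40.000, 116.000°)

-56.000 -47.000 2.000
-56.000 -47.000 2.000
-50.500 -37.000 94.000
-54.000 -32.000 36.000
-54.000 -32.000 36.000
-87.500 -40.000 116.000
-87.500 -40.000 116.000
-87.500 -40.000 116.000


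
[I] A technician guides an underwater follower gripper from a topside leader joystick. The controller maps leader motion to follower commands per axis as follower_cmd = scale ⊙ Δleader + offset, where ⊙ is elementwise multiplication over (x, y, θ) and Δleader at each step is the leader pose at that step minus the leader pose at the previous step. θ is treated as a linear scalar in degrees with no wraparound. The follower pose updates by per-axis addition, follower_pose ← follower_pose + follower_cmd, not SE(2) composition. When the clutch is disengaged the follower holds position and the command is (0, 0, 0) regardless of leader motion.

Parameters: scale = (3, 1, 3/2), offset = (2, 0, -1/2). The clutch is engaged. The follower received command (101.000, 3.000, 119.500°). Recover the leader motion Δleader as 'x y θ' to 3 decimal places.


axis x: (101.000 − 2) / (3) = 33.000
axis y: (3.000 − 0) / (1) = 3.000
axis θ: (119.500 − -1/2) / (3/2) = 80.000

33.000 3.000 80.000


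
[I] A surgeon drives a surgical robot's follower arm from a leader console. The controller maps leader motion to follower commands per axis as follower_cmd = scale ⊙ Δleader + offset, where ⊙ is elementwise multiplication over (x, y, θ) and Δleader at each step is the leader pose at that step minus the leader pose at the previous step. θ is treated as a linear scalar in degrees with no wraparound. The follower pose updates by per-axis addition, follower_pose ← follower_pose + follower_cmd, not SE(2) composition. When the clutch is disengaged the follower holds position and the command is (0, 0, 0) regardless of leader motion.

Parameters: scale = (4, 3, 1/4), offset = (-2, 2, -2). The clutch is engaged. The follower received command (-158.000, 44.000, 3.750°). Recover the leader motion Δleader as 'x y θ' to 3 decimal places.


-39.000 14.000 23.000

axis x: (-158.000 − -2) / (4) = -39.000
axis y: (44.000 − 2) / (3) = 14.000
axis θ: (3.750 − -2) / (1/4) = 23.000


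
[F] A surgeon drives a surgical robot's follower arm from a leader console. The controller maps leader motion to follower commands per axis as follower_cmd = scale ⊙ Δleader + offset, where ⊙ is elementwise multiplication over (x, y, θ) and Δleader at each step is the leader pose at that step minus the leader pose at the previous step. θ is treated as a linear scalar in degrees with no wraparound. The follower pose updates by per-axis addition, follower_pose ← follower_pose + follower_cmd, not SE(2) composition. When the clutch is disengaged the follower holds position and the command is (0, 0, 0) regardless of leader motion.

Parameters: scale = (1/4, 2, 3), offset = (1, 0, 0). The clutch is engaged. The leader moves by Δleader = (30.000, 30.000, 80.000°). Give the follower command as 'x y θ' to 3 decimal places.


axis x: 1/4·30.000 + 1 = 8.500
axis y: 2·30.000 + 0 = 60.000
axis θ: 3·80.000 + 0 = 240.000

8.500 60.000 240.000


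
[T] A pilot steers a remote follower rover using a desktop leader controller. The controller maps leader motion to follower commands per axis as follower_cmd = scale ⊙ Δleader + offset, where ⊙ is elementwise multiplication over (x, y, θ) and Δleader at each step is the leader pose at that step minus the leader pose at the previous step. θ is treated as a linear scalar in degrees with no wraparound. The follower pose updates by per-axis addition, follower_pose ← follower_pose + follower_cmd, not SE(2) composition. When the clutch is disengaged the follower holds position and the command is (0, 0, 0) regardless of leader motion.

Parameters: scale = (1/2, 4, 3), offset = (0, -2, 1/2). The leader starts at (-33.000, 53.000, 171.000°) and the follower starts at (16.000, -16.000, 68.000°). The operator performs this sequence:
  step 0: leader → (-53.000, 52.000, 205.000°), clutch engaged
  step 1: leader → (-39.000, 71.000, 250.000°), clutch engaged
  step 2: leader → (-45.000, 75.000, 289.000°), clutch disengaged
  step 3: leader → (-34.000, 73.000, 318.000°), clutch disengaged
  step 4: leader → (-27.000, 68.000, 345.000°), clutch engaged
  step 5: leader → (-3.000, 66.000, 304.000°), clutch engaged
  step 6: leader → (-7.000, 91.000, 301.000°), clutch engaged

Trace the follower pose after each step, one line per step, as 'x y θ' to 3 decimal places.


step 0: Δleader=(-20.000, -1.000, 34.000°), engaged; cmd=(-10.000, -6.000, 102.500°) → follower=(6.000, -22.000, 170.500°)
step 1: Δleader=(14.000, 19.000, 45.000°), engaged; cmd=(7.000, 74.000, 135.500°) → follower=(13.000, 52.000, 306.000°)
step 2: Δleader=(-6.000, 4.000, 39.000°), disengaged; cmd=(0,0,0) → follower holds at (13.000, 52.000, 306.000°)
step 3: Δleader=(11.000, -2.000, 29.000°), disengaged; cmd=(0,0,0) → follower holds at (13.000, 52.000, 306.000°)
step 4: Δleader=(7.000, -5.000, 27.000°), engaged; cmd=(3.500, -22.000, 81.500°) → follower=(16.500, 30.000, 387.500°)
step 5: Δleader=(24.000, -2.000, -41.000°), engaged; cmd=(12.000, -10.000, -122.500°) → follower=(28.500, 20.000, 265.000°)
step 6: Δleader=(-4.000, 25.000, -3.000°), engaged; cmd=(-2.000, 98.000, -8.500°) → follower=(26.500, 118.000, 256.500°)

6.000 -22.000 170.500
13.000 52.000 306.000
13.000 52.000 306.000
13.000 52.000 306.000
16.500 30.000 387.500
28.500 20.000 265.000
26.500 118.000 256.500


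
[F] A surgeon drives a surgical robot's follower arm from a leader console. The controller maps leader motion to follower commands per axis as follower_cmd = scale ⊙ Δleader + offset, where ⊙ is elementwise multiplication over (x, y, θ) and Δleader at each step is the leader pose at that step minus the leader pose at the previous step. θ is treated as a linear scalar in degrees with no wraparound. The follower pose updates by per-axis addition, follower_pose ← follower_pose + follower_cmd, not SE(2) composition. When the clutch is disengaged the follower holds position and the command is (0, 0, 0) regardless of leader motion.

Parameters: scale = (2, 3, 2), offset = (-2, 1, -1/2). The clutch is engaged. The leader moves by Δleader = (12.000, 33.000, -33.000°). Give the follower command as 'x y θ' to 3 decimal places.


axis x: 2·12.000 + -2 = 22.000
axis y: 3·33.000 + 1 = 100.000
axis θ: 2·-33.000 + -1/2 = -66.500

22.000 100.000 -66.500
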